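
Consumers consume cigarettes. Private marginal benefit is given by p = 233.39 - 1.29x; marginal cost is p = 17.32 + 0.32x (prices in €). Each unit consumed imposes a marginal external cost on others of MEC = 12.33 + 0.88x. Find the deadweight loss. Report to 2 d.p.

DWL = €3416.08

Market equilibrium (private): 17.32 + 0.32x = 233.39 - 1.29x → x_m = 134.2050.
Social marginal benefit = demand − MEC = 221.06 - 2.17x.
Set SMB = MC: 221.06 - 2.17x = 17.32 + 0.32x → x* = 81.8233.
The welfare-loss triangle has base |x_m − x*| and height MEC(x_m) (the vertical gap between SMB and MC is zero at x* and MEC at x_m).
DWL = ½ × 52.3817 × 130.4304 = 3416.0830.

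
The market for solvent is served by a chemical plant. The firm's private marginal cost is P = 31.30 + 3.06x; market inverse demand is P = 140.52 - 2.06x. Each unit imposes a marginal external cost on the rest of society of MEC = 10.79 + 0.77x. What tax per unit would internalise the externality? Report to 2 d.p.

Social marginal cost = private MC + MEC = 42.09 + 3.83x.
Set SMC = demand: 42.09 + 3.83x = 140.52 - 2.06x → x* = 16.7114.
The Pigouvian tax equals MEC at x*: 10.79 + 0.77×16.7114 = 23.6578.

tax = 23.66 per unit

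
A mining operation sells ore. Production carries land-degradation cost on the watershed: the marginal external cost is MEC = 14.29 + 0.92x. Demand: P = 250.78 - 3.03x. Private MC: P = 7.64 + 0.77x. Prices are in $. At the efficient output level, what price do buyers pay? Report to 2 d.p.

P = $103.87

Social marginal cost = private MC + MEC = 21.93 + 1.69x.
Set SMC = demand: 21.93 + 1.69x = 250.78 - 3.03x → x* = 48.4852.
Consumer price on the demand curve at x*: 250.78 − 3.03×48.4852 = 103.8698.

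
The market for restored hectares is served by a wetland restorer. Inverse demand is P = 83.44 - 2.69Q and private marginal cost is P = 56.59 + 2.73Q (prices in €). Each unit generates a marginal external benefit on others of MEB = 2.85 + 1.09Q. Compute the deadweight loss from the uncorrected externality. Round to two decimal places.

Market equilibrium (private): 56.59 + 2.73Q = 83.44 - 2.69Q → Q_m = 4.9539.
Social marginal cost = private MC − MEB = 53.74 + 1.64Q.
Set SMC = demand: 53.74 + 1.64Q = 83.44 - 2.69Q → Q* = 6.8591.
Between Q* and Q_m the wedge demand − SMC runs linearly from 0 to MEB(Q_m), so the loss is a triangle.
DWL = ½ × 1.9052 × 8.2497 = 7.8587.

DWL = €7.86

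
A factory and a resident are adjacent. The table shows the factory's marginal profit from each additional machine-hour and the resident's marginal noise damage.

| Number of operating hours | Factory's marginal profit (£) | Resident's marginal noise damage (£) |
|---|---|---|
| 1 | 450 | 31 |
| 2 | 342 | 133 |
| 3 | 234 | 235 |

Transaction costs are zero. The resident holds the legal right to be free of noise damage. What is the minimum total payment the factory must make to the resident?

Efficient level: marginal profit ≥ marginal noise damage through level 2, so k* = 2.
With the resident holding the right, the factory must at least compensate total damage at k*: 31 + 133 = 164.

£164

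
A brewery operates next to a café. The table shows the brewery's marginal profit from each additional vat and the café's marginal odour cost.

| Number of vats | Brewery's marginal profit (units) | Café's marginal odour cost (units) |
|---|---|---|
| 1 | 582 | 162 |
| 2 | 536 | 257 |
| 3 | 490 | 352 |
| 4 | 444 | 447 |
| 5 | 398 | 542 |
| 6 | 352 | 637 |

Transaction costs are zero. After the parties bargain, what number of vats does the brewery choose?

Bargaining reaches the level where marginal profit last exceeds marginal odour cost.
That holds through level 3 (490 ≥ 352) but not at 4 (444 < 447).

3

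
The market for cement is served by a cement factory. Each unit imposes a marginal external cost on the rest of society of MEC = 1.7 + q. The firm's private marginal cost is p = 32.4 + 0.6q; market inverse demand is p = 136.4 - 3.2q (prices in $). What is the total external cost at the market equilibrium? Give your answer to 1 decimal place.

Market equilibrium (private): 32.4 + 0.6q = 136.4 - 3.2q → q_m = 27.3684.
Total external cost = ∫₀^{q_m} (1.7 + 1.0q) dq = 1.7×27.3684 + ½×1.0×27.3684² = 421.0409.

$421.0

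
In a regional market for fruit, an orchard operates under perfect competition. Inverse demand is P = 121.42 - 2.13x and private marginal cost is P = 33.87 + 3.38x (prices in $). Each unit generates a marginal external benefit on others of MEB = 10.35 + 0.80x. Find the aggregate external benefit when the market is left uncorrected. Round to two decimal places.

$265.44

Market equilibrium (private): 33.87 + 3.38x = 121.42 - 2.13x → x_m = 15.8893.
Total external benefit = ∫₀^{x_m} (10.35 + 0.80x) dx = 10.35×15.8893 + ½×0.80×15.8893² = 265.4422.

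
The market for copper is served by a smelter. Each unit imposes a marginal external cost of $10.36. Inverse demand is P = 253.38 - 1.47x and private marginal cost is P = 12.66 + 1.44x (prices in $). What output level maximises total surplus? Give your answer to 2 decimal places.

Social marginal cost = private MC + MEC = 23.02 + 1.44x.
Set SMC = demand: 23.02 + 1.44x = 253.38 - 1.47x → x* = 79.1615.

x* = 79.16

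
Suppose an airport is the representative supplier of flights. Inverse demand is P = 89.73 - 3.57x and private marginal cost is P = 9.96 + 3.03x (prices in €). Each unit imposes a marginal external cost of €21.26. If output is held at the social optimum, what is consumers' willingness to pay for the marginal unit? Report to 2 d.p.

Social marginal cost = private MC + MEC = 31.22 + 3.03x.
Set SMC = demand: 31.22 + 3.03x = 89.73 - 3.57x → x* = 8.8652.
Consumer price on the demand curve at x*: 89.73 − 3.57×8.8652 = 58.0812.

P = €58.08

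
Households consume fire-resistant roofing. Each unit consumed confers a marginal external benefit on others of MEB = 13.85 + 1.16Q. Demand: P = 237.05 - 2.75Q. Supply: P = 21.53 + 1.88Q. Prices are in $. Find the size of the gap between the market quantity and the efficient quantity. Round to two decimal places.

Market equilibrium (private): 21.53 + 1.88Q = 237.05 - 2.75Q → Q_m = 46.5486.
Social marginal benefit = demand + MEB = 250.90 - 1.59Q.
Set SMB = MC: 250.90 - 1.59Q = 21.53 + 1.88Q → Q* = 66.1009.
Gap = |46.5486 − 66.1009| = 19.5523.

19.55 units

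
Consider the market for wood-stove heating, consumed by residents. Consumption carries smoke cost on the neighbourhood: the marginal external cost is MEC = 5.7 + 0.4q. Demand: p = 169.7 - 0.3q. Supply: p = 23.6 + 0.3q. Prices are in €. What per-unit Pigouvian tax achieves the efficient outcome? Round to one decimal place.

Social marginal benefit = demand − MEC = 164.0 - 0.7q.
Set SMB = MC: 164.0 - 0.7q = 23.6 + 0.3q → q* = 140.4000.
The Pigouvian tax equals MEC at q*: 5.7 + 0.4×140.4000 = 61.8600.

tax = €61.9 per unit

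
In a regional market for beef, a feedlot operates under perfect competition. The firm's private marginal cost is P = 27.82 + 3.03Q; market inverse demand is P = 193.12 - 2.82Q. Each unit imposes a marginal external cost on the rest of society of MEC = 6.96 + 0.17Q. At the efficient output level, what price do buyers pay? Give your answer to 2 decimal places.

Social marginal cost = private MC + MEC = 34.78 + 3.20Q.
Set SMC = demand: 34.78 + 3.20Q = 193.12 - 2.82Q → Q* = 26.3023.
Consumer price on the demand curve at Q*: 193.12 − 2.82×26.3023 = 118.9475.

P = 118.95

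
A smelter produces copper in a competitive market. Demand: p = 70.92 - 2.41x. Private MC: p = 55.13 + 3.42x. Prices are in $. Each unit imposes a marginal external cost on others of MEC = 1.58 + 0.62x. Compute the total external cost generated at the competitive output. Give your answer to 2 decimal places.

Market equilibrium (private): 55.13 + 3.42x = 70.92 - 2.41x → x_m = 2.7084.
Total external cost = ∫₀^{x_m} (1.58 + 0.62x) dx = 1.58×2.7084 + ½×0.62×2.7084² = 6.5533.

$6.55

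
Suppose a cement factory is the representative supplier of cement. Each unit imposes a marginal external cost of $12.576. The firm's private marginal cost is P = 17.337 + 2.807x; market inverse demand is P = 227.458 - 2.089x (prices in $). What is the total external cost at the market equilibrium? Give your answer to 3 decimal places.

$539.723

Market equilibrium (private): 17.337 + 2.807x = 227.458 - 2.089x → x_m = 42.9169.
Total external cost = MEC × x_m = 12.576 × 42.9169 = 539.7229.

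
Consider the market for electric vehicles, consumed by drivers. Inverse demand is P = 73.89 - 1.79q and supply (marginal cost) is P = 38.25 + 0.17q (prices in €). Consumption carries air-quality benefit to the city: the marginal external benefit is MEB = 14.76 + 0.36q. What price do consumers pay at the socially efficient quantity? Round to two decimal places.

Social marginal benefit = demand + MEB = 88.65 - 1.43q.
Set SMB = MC: 88.65 - 1.43q = 38.25 + 0.17q → q* = 31.5000.
Consumer price on the demand curve at q*: 73.89 − 1.79×31.5000 = 17.5050.

P = €17.51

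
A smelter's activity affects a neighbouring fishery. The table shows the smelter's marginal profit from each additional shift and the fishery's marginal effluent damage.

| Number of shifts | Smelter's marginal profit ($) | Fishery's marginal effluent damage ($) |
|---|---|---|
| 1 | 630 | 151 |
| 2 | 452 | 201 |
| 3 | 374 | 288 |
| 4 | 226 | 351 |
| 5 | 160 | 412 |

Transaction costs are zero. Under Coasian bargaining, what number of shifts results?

Bargaining reaches the level where marginal profit last exceeds marginal effluent damage.
That holds through level 3 (374 ≥ 288) but not at 4 (226 < 351).

3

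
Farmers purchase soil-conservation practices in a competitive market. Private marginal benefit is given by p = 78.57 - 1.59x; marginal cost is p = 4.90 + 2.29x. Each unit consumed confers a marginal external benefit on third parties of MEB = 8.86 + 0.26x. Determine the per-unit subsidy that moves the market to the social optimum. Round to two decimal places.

Social marginal benefit = demand + MEB = 87.43 - 1.33x.
Set SMB = MC: 87.43 - 1.33x = 4.90 + 2.29x → x* = 22.7983.
The Pigouvian subsidy equals MEB at x*: 8.86 + 0.26×22.7983 = 14.7876.

subsidy = 14.79 per unit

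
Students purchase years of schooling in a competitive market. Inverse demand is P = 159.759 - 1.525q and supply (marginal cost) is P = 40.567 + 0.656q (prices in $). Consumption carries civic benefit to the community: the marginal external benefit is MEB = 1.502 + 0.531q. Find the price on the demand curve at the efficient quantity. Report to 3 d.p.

Social marginal benefit = demand + MEB = 161.261 - 0.994q.
Set SMB = MC: 161.261 - 0.994q = 40.567 + 0.656q → q* = 73.1479.
Consumer price on the demand curve at q*: 159.759 − 1.525×73.1479 = 48.2085.

P = $48.208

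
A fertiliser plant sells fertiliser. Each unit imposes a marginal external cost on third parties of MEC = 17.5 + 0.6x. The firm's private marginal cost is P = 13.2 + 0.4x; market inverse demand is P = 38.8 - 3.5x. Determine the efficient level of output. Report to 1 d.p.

x* = 1.8

Social marginal cost = private MC + MEC = 30.7 + x.
Set SMC = demand: 30.7 + x = 38.8 - 3.5x → x* = 1.8000.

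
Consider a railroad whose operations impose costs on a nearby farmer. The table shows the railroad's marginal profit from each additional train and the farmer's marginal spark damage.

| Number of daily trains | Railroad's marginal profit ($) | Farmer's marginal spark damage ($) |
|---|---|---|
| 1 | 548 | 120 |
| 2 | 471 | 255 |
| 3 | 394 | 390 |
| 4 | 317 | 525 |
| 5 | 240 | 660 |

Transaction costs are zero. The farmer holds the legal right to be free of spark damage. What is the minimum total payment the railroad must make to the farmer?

Efficient level: marginal profit ≥ marginal spark damage through level 3, so k* = 3.
With the farmer holding the right, the railroad must at least compensate total damage at k*: 120 + 255 + 390 = 765.

$765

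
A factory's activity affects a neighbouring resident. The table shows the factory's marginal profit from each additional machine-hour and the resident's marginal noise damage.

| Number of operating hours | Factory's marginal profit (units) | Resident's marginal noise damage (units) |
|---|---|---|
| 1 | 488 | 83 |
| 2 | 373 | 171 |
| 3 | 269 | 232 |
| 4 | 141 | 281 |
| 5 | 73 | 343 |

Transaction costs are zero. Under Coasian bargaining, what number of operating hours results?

Bargaining reaches the level where marginal profit last exceeds marginal noise damage.
That holds through level 3 (269 ≥ 232) but not at 4 (141 < 281).

3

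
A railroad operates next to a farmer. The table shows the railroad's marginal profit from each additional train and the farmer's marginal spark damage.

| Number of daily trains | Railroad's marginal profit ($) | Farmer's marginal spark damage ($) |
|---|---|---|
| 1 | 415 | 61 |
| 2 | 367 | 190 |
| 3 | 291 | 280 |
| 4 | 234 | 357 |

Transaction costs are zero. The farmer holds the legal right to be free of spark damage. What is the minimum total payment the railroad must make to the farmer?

Efficient level: marginal profit ≥ marginal spark damage through level 3, so k* = 3.
With the farmer holding the right, the railroad must at least compensate total damage at k*: 61 + 190 + 280 = 531.

$531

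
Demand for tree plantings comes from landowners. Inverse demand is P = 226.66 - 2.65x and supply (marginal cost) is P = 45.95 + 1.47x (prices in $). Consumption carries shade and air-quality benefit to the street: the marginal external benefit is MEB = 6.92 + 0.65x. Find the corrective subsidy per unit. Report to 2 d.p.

subsidy = $42.07 per unit

Social marginal benefit = demand + MEB = 233.58 - 2.00x.
Set SMB = MC: 233.58 - 2.00x = 45.95 + 1.47x → x* = 54.0720.
The Pigouvian subsidy equals MEB at x*: 6.92 + 0.65×54.0720 = 42.0668.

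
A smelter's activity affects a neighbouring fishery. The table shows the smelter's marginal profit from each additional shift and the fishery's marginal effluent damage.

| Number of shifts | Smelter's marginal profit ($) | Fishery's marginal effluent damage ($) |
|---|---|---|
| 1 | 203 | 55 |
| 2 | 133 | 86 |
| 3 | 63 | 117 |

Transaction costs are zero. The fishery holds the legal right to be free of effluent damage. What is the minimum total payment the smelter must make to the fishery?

$141

Efficient level: marginal profit ≥ marginal effluent damage through level 2, so k* = 2.
With the fishery holding the right, the smelter must at least compensate total damage at k*: 55 + 86 = 141.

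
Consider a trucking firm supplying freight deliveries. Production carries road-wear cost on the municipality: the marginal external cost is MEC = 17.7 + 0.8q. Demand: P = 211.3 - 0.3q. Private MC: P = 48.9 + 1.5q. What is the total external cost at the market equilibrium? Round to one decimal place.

Market equilibrium (private): 48.9 + 1.5q = 211.3 - 0.3q → q_m = 90.2222.
Total external cost = ∫₀^{q_m} (17.7 + 0.8q) dq = 17.7×90.2222 + ½×0.8×90.2222² = 4852.9511.

4853.0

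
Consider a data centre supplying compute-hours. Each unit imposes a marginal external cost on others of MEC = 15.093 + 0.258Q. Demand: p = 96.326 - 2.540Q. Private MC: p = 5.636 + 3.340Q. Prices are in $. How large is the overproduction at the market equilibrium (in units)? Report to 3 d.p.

Market equilibrium (private): 5.636 + 3.340Q = 96.326 - 2.540Q → Q_m = 15.4235.
Social marginal cost = private MC + MEC = 20.729 + 3.598Q.
Set SMC = demand: 20.729 + 3.598Q = 96.326 - 2.540Q → Q* = 12.3162.
Gap = |15.4235 − 12.3162| = 3.1073.

3.107 units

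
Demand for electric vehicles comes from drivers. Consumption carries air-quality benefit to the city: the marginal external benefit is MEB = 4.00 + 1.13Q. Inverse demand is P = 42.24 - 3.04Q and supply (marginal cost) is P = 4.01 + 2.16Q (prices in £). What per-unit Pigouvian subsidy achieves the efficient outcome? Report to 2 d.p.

Social marginal benefit = demand + MEB = 46.24 - 1.91Q.
Set SMB = MC: 46.24 - 1.91Q = 4.01 + 2.16Q → Q* = 10.3759.
The Pigouvian subsidy equals MEB at Q*: 4.00 + 1.13×10.3759 = 15.7248.

subsidy = £15.72 per unit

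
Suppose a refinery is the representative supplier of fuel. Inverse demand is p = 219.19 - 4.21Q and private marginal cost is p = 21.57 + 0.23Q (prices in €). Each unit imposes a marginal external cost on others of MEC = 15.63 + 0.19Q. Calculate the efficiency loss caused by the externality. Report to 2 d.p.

DWL = €62.65

Market equilibrium (private): 21.57 + 0.23Q = 219.19 - 4.21Q → Q_m = 44.5090.
Social marginal cost = private MC + MEC = 37.20 + 0.42Q.
Set SMC = demand: 37.20 + 0.42Q = 219.19 - 4.21Q → Q* = 39.3067.
Between Q* and Q_m the wedge SMC − demand runs linearly from 0 to MEC(Q_m), so the loss is a triangle.
DWL = ½ × 5.2023 × 24.0867 = 62.6531.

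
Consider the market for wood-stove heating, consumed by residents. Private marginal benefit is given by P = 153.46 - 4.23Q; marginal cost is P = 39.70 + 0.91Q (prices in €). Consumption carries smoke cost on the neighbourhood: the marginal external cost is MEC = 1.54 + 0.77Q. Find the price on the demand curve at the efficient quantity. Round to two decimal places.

P = €73.14

Social marginal benefit = demand − MEC = 151.92 - 5.00Q.
Set SMB = MC: 151.92 - 5.00Q = 39.70 + 0.91Q → Q* = 18.9882.
Consumer price on the demand curve at Q*: 153.46 − 4.23×18.9882 = 73.1399.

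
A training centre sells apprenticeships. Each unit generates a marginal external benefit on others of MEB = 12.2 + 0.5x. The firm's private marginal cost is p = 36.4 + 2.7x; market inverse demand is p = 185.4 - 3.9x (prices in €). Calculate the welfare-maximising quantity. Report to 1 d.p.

x* = 26.4

Social marginal cost = private MC − MEB = 24.2 + 2.2x.
Set SMC = demand: 24.2 + 2.2x = 185.4 - 3.9x → x* = 26.4262.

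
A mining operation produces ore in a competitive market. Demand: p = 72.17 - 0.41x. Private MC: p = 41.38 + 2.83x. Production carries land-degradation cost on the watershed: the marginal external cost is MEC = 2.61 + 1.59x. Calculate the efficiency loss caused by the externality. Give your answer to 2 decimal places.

Market equilibrium (private): 41.38 + 2.83x = 72.17 - 0.41x → x_m = 9.5031.
Social marginal cost = private MC + MEC = 43.99 + 4.42x.
Set SMC = demand: 43.99 + 4.42x = 72.17 - 0.41x → x* = 5.8344.
Height of the DWL triangle at x_m is SMC(x_m) − demand(x_m) = MEC(x_m) = 17.7199.
DWL = ½ × 3.6687 × 17.7199 = 32.5045.

DWL = 32.50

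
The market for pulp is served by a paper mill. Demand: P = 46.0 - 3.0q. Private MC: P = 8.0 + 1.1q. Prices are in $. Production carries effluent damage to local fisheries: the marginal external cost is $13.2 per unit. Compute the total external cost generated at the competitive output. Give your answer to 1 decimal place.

Market equilibrium (private): 8.0 + 1.1q = 46.0 - 3.0q → q_m = 9.2683.
Total external cost = MEC × q_m = 13.2 × 9.2683 = 122.3416.

$122.3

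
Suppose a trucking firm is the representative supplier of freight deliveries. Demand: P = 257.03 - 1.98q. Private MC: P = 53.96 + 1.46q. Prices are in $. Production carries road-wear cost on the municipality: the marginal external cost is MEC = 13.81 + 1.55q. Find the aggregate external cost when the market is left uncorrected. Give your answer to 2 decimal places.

Market equilibrium (private): 53.96 + 1.46q = 257.03 - 1.98q → q_m = 59.0320.
Total external cost = ∫₀^{q_m} (13.81 + 1.55q) dq = 13.81×59.0320 + ½×1.55×59.0320² = 3515.9341.

$3515.93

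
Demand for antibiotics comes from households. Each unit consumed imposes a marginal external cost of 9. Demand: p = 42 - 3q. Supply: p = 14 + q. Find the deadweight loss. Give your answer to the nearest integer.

DWL = 10

Market equilibrium (private): 14 + q = 42 - 3q → q_m = 7.0000.
Social marginal benefit = demand − MEC = 33 - 3q.
Set SMB = MC: 33 - 3q = 14 + q → q* = 4.7500.
The loss is the area between SMB and MC from q* to q_m; with linear curves that's a triangle of height MEC(q_m).
DWL = ½ × 2.2500 × 9.0000 = 10.1250.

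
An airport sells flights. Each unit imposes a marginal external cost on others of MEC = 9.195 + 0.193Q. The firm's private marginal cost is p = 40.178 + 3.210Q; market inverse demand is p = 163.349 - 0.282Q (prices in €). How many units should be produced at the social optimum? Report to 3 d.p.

Social marginal cost = private MC + MEC = 49.373 + 3.403Q.
Set SMC = demand: 49.373 + 3.403Q = 163.349 - 0.282Q → Q* = 30.9297.

Q* = 30.930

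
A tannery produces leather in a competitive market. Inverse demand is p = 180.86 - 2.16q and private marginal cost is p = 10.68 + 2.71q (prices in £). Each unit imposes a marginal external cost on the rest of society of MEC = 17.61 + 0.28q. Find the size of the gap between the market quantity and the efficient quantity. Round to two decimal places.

5.32 units

Market equilibrium (private): 10.68 + 2.71q = 180.86 - 2.16q → q_m = 34.9446.
Social marginal cost = private MC + MEC = 28.29 + 2.99q.
Set SMC = demand: 28.29 + 2.99q = 180.86 - 2.16q → q* = 29.6252.
Gap = |34.9446 − 29.6252| = 5.3194.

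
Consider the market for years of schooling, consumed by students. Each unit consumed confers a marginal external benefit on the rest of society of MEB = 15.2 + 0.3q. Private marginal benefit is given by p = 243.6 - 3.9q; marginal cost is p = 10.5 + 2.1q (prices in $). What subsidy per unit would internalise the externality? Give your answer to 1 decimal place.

subsidy = $28.3 per unit

Social marginal benefit = demand + MEB = 258.8 - 3.6q.
Set SMB = MC: 258.8 - 3.6q = 10.5 + 2.1q → q* = 43.5614.
The Pigouvian subsidy equals MEB at q*: 15.2 + 0.3×43.5614 = 28.2684.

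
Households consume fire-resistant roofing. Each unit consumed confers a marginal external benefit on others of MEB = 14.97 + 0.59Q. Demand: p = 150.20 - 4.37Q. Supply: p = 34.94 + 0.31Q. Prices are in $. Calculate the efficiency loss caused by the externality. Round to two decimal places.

DWL = $106.39

Market equilibrium (private): 34.94 + 0.31Q = 150.20 - 4.37Q → Q_m = 24.6282.
Social marginal benefit = demand + MEB = 165.17 - 3.78Q.
Set SMB = MC: 165.17 - 3.78Q = 34.94 + 0.31Q → Q* = 31.8411.
Between Q* and Q_m the wedge SMB − MC runs linearly from 0 to MEB(Q_m), so the loss is a triangle.
DWL = ½ × 7.2129 × 29.5006 = 106.3924.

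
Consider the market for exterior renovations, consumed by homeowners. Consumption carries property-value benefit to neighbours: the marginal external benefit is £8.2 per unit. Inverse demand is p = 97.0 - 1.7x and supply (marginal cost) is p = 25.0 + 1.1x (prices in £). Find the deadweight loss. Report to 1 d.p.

Market equilibrium (private): 25.0 + 1.1x = 97.0 - 1.7x → x_m = 25.7143.
Social marginal benefit = demand + MEB = 105.2 - 1.7x.
Set SMB = MC: 105.2 - 1.7x = 25.0 + 1.1x → x* = 28.6429.
Height of the DWL triangle at x_m is SMB(x_m) − MC(x_m) = MEB(x_m) = 8.2000.
DWL = ½ × 2.9286 × 8.2000 = 12.0073.

DWL = £12.0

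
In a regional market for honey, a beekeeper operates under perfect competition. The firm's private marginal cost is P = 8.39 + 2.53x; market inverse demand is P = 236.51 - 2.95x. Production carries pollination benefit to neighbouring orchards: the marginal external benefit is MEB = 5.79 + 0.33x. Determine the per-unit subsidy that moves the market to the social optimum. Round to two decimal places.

subsidy = 20.78 per unit

Social marginal cost = private MC − MEB = 2.60 + 2.20x.
Set SMC = demand: 2.60 + 2.20x = 236.51 - 2.95x → x* = 45.4194.
The Pigouvian subsidy equals MEB at x*: 5.79 + 0.33×45.4194 = 20.7784.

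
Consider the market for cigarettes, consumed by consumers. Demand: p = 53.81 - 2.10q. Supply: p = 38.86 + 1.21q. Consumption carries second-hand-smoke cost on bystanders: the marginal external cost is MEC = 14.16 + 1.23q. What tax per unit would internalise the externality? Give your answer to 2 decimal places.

tax = 14.37 per unit

Social marginal benefit = demand − MEC = 39.65 - 3.33q.
Set SMB = MC: 39.65 - 3.33q = 38.86 + 1.21q → q* = 0.1740.
The Pigouvian tax equals MEC at q*: 14.16 + 1.23×0.1740 = 14.3740.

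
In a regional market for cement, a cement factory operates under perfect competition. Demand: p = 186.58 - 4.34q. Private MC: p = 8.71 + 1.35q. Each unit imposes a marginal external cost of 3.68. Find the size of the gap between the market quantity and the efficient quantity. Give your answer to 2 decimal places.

Market equilibrium (private): 8.71 + 1.35q = 186.58 - 4.34q → q_m = 31.2601.
Social marginal cost = private MC + MEC = 12.39 + 1.35q.
Set SMC = demand: 12.39 + 1.35q = 186.58 - 4.34q → q* = 30.6134.
Gap = |31.2601 − 30.6134| = 0.6467.

0.65 units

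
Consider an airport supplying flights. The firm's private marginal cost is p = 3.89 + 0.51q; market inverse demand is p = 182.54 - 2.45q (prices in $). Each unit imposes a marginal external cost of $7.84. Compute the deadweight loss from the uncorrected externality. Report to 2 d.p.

Market equilibrium (private): 3.89 + 0.51q = 182.54 - 2.45q → q_m = 60.3547.
Social marginal cost = private MC + MEC = 11.73 + 0.51q.
Set SMC = demand: 11.73 + 0.51q = 182.54 - 2.45q → q* = 57.7061.
Height of the DWL triangle at q_m is SMC(q_m) − demand(q_m) = MEC(q_m) = 7.8400.
DWL = ½ × 2.6486 × 7.8400 = 10.3825.

DWL = $10.38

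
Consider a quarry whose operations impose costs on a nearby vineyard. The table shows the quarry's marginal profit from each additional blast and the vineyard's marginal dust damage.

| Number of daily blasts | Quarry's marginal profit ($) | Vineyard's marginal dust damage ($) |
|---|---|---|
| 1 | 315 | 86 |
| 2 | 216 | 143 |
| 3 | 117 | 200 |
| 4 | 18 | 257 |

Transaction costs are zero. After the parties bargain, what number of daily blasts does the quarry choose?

Bargaining reaches the level where marginal profit last exceeds marginal dust damage.
That holds through level 2 (216 ≥ 143) but not at 3 (117 < 200).

2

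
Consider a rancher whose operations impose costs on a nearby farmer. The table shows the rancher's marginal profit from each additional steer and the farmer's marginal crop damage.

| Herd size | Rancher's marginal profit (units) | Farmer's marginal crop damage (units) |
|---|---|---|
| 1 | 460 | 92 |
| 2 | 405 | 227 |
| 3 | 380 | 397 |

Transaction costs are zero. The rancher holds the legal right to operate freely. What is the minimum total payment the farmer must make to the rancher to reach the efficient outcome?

Left alone the rancher would choose level 3 (marginal profit stays positive).
Efficient level: k* = 2 (marginal profit ≥ marginal crop damage through 2).
The farmer must at least cover the rancher's forgone profit from cutting 3→2: 380 = 380.

380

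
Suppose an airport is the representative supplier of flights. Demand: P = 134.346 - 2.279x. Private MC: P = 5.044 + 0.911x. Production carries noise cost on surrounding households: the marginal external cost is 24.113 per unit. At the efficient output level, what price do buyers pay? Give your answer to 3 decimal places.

Social marginal cost = private MC + MEC = 29.157 + 0.911x.
Set SMC = demand: 29.157 + 0.911x = 134.346 - 2.279x → x* = 32.9746.
Consumer price on the demand curve at x*: 134.346 − 2.279×32.9746 = 59.1969.

P = 59.197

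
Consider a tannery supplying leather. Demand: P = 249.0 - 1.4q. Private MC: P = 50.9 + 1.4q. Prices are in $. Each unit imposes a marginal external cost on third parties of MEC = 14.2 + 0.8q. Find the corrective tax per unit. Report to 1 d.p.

tax = $55.1 per unit

Social marginal cost = private MC + MEC = 65.1 + 2.2q.
Set SMC = demand: 65.1 + 2.2q = 249.0 - 1.4q → q* = 51.0833.
The Pigouvian tax equals MEC at q*: 14.2 + 0.8×51.0833 = 55.0666.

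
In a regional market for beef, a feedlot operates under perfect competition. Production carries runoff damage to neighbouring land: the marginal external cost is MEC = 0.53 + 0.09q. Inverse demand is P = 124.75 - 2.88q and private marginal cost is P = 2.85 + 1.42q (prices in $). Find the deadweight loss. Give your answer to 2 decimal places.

Market equilibrium (private): 2.85 + 1.42q = 124.75 - 2.88q → q_m = 28.3488.
Social marginal cost = private MC + MEC = 3.38 + 1.51q.
Set SMC = demand: 3.38 + 1.51q = 124.75 - 2.88q → q* = 27.6469.
Between q* and q_m the wedge SMC − demand runs linearly from 0 to MEC(q_m), so the loss is a triangle.
DWL = ½ × 0.7019 × 3.0814 = 1.0814.

DWL = $1.08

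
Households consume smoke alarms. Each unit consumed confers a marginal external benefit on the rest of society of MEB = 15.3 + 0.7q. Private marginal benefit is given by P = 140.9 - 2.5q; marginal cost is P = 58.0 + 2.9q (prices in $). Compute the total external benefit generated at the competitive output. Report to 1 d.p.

$317.4

Market equilibrium (private): 58.0 + 2.9q = 140.9 - 2.5q → q_m = 15.3519.
Total external benefit = ∫₀^{q_m} (15.3 + 0.7q) dq = 15.3×15.3519 + ½×0.7×15.3519² = 317.3724.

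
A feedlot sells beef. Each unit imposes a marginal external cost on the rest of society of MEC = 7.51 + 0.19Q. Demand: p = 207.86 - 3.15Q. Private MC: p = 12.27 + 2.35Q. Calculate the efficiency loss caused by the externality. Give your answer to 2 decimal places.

DWL = 17.89

Market equilibrium (private): 12.27 + 2.35Q = 207.86 - 3.15Q → Q_m = 35.5618.
Social marginal cost = private MC + MEC = 19.78 + 2.54Q.
Set SMC = demand: 19.78 + 2.54Q = 207.86 - 3.15Q → Q* = 33.0545.
Between Q* and Q_m the wedge SMC − demand runs linearly from 0 to MEC(Q_m), so the loss is a triangle.
DWL = ½ × 2.5073 × 14.2667 = 17.8854.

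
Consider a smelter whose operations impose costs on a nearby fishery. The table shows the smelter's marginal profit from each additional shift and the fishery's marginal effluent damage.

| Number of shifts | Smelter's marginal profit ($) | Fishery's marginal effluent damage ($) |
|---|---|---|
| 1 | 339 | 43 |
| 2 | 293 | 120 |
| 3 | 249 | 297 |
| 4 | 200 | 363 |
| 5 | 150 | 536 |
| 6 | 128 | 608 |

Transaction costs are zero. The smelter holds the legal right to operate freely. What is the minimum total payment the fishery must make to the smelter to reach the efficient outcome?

$727

Left alone the smelter would choose level 6 (marginal profit stays positive).
Efficient level: k* = 2 (marginal profit ≥ marginal effluent damage through 2).
The fishery must at least cover the smelter's forgone profit from cutting 6→2: 249 + 200 + 150 + 128 = 727.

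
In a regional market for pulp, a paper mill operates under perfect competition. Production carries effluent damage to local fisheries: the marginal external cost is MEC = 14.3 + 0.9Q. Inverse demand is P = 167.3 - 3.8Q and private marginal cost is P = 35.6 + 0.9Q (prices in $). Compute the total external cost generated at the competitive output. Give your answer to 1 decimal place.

Market equilibrium (private): 35.6 + 0.9Q = 167.3 - 3.8Q → Q_m = 28.0213.
Total external cost = ∫₀^{Q_m} (14.3 + 0.9Q) dQ = 14.3×28.0213 + ½×0.9×28.0213² = 754.0416.

$754.0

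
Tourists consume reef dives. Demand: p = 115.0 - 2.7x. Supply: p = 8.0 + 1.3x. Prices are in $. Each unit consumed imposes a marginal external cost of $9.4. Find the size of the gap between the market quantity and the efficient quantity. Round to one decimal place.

2.4 units

Market equilibrium (private): 8.0 + 1.3x = 115.0 - 2.7x → x_m = 26.7500.
Social marginal benefit = demand − MEC = 105.6 - 2.7x.
Set SMB = MC: 105.6 - 2.7x = 8.0 + 1.3x → x* = 24.4000.
Gap = |26.7500 − 24.4000| = 2.3500.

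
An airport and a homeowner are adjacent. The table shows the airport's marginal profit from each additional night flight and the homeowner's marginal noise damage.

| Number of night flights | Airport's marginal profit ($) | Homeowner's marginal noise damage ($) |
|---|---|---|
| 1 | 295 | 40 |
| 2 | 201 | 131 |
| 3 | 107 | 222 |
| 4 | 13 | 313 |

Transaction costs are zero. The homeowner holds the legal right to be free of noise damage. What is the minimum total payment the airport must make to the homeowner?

$171

Efficient level: marginal profit ≥ marginal noise damage through level 2, so k* = 2.
With the homeowner holding the right, the airport must at least compensate total damage at k*: 40 + 131 = 171.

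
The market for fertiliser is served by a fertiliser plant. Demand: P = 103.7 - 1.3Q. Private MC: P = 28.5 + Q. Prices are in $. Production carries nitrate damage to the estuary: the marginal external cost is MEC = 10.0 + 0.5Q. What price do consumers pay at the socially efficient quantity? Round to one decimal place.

Social marginal cost = private MC + MEC = 38.5 + 1.5Q.
Set SMC = demand: 38.5 + 1.5Q = 103.7 - 1.3Q → Q* = 23.2857.
Consumer price on the demand curve at Q*: 103.7 − 1.3×23.2857 = 73.4286.

P = $73.4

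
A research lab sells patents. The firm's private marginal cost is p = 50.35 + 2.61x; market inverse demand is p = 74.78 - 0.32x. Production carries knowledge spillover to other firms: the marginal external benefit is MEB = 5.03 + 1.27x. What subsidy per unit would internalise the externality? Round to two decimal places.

Social marginal cost = private MC − MEB = 45.32 + 1.34x.
Set SMC = demand: 45.32 + 1.34x = 74.78 - 0.32x → x* = 17.7470.
The Pigouvian subsidy equals MEB at x*: 5.03 + 1.27×17.7470 = 27.5687.

subsidy = 27.57 per unit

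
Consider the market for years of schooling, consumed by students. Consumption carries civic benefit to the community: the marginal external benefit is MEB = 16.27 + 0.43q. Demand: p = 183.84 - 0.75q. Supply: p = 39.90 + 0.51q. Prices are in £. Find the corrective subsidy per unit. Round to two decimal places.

Social marginal benefit = demand + MEB = 200.11 - 0.32q.
Set SMB = MC: 200.11 - 0.32q = 39.90 + 0.51q → q* = 193.0241.
The Pigouvian subsidy equals MEB at q*: 16.27 + 0.43×193.0241 = 99.2704.

subsidy = £99.27 per unit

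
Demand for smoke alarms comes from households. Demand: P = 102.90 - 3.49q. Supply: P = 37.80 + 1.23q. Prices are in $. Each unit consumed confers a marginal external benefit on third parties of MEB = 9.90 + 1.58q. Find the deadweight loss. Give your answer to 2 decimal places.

Market equilibrium (private): 37.80 + 1.23q = 102.90 - 3.49q → q_m = 13.7924.
Social marginal benefit = demand + MEB = 112.80 - 1.91q.
Set SMB = MC: 112.80 - 1.91q = 37.80 + 1.23q → q* = 23.8854.
Height of the DWL triangle at q_m is SMB(q_m) − MC(q_m) = MEB(q_m) = 31.6919.
DWL = ½ × 10.0930 × 31.6919 = 159.9332.

DWL = $159.93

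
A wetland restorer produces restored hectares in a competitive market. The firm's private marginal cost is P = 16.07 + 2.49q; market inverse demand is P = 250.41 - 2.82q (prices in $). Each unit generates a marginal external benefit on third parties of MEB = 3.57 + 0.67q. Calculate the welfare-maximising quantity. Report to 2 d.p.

q* = 51.27

Social marginal cost = private MC − MEB = 12.50 + 1.82q.
Set SMC = demand: 12.50 + 1.82q = 250.41 - 2.82q → q* = 51.2737.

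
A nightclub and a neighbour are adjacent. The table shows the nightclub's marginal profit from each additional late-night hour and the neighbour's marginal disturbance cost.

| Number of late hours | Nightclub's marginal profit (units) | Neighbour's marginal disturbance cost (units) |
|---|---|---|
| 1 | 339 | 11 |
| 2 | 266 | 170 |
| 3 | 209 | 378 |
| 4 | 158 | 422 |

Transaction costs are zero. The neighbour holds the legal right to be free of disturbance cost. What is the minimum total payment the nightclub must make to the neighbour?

Efficient level: marginal profit ≥ marginal disturbance cost through level 2, so k* = 2.
With the neighbour holding the right, the nightclub must at least compensate total damage at k*: 11 + 170 = 181.

181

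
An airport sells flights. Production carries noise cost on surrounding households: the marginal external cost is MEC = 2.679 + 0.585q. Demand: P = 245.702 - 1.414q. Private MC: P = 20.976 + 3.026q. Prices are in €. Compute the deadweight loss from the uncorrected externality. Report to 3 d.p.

Market equilibrium (private): 20.976 + 3.026q = 245.702 - 1.414q → q_m = 50.6140.
Social marginal cost = private MC + MEC = 23.655 + 3.611q.
Set SMC = demand: 23.655 + 3.611q = 245.702 - 1.414q → q* = 44.1885.
The loss is the area between SMC and demand from q* to q_m; with linear curves that's a triangle of height MEC(q_m).
DWL = ½ × 6.4255 × 32.2882 = 103.7339.

DWL = €103.734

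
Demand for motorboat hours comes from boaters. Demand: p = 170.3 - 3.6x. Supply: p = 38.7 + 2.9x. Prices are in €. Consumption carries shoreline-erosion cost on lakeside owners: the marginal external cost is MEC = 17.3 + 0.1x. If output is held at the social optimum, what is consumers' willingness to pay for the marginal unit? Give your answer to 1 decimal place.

Social marginal benefit = demand − MEC = 153.0 - 3.7x.
Set SMB = MC: 153.0 - 3.7x = 38.7 + 2.9x → x* = 17.3182.
Consumer price on the demand curve at x*: 170.3 − 3.6×17.3182 = 107.9545.

P = €108.0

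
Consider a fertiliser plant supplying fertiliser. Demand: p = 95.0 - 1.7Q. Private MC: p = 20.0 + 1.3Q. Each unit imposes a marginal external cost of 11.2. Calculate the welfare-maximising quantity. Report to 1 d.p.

Social marginal cost = private MC + MEC = 31.2 + 1.3Q.
Set SMC = demand: 31.2 + 1.3Q = 95.0 - 1.7Q → Q* = 21.2667.

Q* = 21.3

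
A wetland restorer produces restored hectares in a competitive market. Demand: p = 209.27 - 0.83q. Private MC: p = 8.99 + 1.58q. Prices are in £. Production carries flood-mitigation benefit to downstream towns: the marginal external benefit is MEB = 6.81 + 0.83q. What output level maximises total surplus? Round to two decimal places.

q* = 131.07

Social marginal cost = private MC − MEB = 2.18 + 0.75q.
Set SMC = demand: 2.18 + 0.75q = 209.27 - 0.83q → q* = 131.0696.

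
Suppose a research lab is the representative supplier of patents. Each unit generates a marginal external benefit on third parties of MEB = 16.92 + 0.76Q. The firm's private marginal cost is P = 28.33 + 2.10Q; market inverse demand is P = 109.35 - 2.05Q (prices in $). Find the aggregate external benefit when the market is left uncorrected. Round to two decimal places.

Market equilibrium (private): 28.33 + 2.10Q = 109.35 - 2.05Q → Q_m = 19.5229.
Total external benefit = ∫₀^{Q_m} (16.92 + 0.76Q) dQ = 16.92×19.5229 + ½×0.76×19.5229² = 475.1620.

$475.16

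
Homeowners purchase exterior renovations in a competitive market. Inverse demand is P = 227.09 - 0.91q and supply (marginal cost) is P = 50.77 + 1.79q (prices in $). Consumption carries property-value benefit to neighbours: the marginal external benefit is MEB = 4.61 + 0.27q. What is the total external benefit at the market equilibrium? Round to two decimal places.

$876.77

Market equilibrium (private): 50.77 + 1.79q = 227.09 - 0.91q → q_m = 65.3037.
Total external benefit = ∫₀^{q_m} (4.61 + 0.27q) dq = 4.61×65.3037 + ½×0.27×65.3037² = 876.7674.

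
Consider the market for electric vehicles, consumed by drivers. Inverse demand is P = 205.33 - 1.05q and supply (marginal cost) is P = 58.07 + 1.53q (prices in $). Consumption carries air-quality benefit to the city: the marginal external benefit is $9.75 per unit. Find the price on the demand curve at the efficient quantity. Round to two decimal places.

Social marginal benefit = demand + MEB = 215.08 - 1.05q.
Set SMB = MC: 215.08 - 1.05q = 58.07 + 1.53q → q* = 60.8566.
Consumer price on the demand curve at q*: 205.33 − 1.05×60.8566 = 141.4306.

P = $141.43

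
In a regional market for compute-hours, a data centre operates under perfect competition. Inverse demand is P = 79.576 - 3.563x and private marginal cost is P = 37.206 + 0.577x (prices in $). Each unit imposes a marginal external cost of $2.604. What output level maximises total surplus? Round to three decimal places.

x* = 9.605

Social marginal cost = private MC + MEC = 39.810 + 0.577x.
Set SMC = demand: 39.810 + 0.577x = 79.576 - 3.563x → x* = 9.6053.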